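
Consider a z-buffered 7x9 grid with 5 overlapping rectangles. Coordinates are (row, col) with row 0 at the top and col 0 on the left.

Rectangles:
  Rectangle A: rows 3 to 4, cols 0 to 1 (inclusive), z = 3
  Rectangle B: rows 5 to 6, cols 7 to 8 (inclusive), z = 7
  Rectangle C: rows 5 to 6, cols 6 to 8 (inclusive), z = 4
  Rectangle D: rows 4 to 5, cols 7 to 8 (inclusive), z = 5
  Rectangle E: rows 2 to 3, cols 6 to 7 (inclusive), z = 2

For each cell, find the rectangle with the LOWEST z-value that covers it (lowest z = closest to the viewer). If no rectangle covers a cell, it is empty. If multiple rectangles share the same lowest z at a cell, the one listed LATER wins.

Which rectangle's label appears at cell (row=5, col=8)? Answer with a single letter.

Check cell (5,8):
  A: rows 3-4 cols 0-1 -> outside (row miss)
  B: rows 5-6 cols 7-8 z=7 -> covers; best now B (z=7)
  C: rows 5-6 cols 6-8 z=4 -> covers; best now C (z=4)
  D: rows 4-5 cols 7-8 z=5 -> covers; best now C (z=4)
  E: rows 2-3 cols 6-7 -> outside (row miss)
Winner: C at z=4

Answer: C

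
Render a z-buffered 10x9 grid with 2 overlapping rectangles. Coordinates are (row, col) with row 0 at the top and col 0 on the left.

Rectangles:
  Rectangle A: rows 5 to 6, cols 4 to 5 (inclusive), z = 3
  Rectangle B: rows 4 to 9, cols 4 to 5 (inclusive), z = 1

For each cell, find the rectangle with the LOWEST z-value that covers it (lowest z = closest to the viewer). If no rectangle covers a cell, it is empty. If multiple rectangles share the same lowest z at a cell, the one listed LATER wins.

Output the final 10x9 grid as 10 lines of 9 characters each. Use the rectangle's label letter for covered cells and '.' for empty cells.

.........
.........
.........
.........
....BB...
....BB...
....BB...
....BB...
....BB...
....BB...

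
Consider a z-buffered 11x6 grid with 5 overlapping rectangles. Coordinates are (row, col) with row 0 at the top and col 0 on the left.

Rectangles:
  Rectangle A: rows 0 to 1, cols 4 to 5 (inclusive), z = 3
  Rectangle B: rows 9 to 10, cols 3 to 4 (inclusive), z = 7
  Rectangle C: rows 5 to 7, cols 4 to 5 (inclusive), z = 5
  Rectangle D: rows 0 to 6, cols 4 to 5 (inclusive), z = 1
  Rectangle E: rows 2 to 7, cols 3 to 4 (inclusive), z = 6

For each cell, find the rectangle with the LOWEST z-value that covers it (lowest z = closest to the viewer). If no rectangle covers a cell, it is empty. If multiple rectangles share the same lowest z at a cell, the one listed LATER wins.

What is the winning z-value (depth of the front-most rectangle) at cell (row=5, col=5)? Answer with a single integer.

Answer: 1

Derivation:
Check cell (5,5):
  A: rows 0-1 cols 4-5 -> outside (row miss)
  B: rows 9-10 cols 3-4 -> outside (row miss)
  C: rows 5-7 cols 4-5 z=5 -> covers; best now C (z=5)
  D: rows 0-6 cols 4-5 z=1 -> covers; best now D (z=1)
  E: rows 2-7 cols 3-4 -> outside (col miss)
Winner: D at z=1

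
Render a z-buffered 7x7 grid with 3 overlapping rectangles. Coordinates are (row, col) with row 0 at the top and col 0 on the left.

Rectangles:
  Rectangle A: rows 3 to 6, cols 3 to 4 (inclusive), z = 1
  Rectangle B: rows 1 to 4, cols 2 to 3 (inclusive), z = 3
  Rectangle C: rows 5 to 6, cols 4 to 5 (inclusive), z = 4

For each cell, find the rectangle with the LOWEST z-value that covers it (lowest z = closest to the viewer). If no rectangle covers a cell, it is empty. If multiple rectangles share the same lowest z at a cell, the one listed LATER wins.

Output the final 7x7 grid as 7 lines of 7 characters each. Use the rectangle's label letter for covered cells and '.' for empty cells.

.......
..BB...
..BB...
..BAA..
..BAA..
...AAC.
...AAC.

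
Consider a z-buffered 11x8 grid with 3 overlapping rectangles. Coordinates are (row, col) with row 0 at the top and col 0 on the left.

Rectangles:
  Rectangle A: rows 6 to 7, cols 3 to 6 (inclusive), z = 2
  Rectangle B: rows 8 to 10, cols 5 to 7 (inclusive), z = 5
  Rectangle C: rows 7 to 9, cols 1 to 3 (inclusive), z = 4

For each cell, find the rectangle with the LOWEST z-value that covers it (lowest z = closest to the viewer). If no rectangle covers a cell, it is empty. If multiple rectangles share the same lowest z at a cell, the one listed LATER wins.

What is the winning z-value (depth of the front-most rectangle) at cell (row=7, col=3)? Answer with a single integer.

Answer: 2

Derivation:
Check cell (7,3):
  A: rows 6-7 cols 3-6 z=2 -> covers; best now A (z=2)
  B: rows 8-10 cols 5-7 -> outside (row miss)
  C: rows 7-9 cols 1-3 z=4 -> covers; best now A (z=2)
Winner: A at z=2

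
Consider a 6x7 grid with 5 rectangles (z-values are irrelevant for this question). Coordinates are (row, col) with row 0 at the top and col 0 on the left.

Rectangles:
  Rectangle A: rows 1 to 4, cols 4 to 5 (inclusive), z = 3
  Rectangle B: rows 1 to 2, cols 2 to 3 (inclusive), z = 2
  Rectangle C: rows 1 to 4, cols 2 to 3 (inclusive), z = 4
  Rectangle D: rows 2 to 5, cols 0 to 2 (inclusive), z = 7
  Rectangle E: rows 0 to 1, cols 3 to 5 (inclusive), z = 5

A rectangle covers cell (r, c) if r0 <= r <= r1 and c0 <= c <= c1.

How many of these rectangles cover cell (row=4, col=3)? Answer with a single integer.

Answer: 1

Derivation:
Check cell (4,3):
  A: rows 1-4 cols 4-5 -> outside (col miss)
  B: rows 1-2 cols 2-3 -> outside (row miss)
  C: rows 1-4 cols 2-3 -> covers
  D: rows 2-5 cols 0-2 -> outside (col miss)
  E: rows 0-1 cols 3-5 -> outside (row miss)
Count covering = 1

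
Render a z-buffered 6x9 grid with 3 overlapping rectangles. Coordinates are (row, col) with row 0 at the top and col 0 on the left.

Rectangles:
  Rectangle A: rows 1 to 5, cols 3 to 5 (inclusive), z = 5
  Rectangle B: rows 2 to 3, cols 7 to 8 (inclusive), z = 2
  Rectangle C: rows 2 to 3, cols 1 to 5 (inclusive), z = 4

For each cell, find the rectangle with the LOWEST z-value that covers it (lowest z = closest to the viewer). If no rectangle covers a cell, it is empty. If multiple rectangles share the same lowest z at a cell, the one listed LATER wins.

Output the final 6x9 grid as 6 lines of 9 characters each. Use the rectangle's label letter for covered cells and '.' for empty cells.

.........
...AAA...
.CCCCC.BB
.CCCCC.BB
...AAA...
...AAA...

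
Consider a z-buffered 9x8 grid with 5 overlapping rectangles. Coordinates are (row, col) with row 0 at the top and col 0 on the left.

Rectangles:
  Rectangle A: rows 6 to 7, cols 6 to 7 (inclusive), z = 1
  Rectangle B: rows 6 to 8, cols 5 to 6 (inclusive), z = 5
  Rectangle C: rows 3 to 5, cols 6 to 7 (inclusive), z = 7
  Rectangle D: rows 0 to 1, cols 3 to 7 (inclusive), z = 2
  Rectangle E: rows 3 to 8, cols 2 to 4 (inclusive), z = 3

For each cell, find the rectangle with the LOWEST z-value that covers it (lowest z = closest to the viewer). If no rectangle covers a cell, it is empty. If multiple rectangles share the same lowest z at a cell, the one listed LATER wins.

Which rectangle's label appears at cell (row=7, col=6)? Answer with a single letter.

Check cell (7,6):
  A: rows 6-7 cols 6-7 z=1 -> covers; best now A (z=1)
  B: rows 6-8 cols 5-6 z=5 -> covers; best now A (z=1)
  C: rows 3-5 cols 6-7 -> outside (row miss)
  D: rows 0-1 cols 3-7 -> outside (row miss)
  E: rows 3-8 cols 2-4 -> outside (col miss)
Winner: A at z=1

Answer: A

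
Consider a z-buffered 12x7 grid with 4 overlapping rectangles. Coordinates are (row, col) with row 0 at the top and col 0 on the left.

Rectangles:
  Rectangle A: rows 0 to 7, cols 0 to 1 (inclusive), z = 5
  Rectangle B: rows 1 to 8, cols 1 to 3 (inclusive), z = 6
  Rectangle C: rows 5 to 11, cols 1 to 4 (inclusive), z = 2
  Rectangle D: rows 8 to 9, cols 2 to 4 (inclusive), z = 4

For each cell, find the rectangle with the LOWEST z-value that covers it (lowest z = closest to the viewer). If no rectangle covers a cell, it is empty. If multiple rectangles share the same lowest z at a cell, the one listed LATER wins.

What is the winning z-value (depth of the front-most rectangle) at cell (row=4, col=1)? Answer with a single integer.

Check cell (4,1):
  A: rows 0-7 cols 0-1 z=5 -> covers; best now A (z=5)
  B: rows 1-8 cols 1-3 z=6 -> covers; best now A (z=5)
  C: rows 5-11 cols 1-4 -> outside (row miss)
  D: rows 8-9 cols 2-4 -> outside (row miss)
Winner: A at z=5

Answer: 5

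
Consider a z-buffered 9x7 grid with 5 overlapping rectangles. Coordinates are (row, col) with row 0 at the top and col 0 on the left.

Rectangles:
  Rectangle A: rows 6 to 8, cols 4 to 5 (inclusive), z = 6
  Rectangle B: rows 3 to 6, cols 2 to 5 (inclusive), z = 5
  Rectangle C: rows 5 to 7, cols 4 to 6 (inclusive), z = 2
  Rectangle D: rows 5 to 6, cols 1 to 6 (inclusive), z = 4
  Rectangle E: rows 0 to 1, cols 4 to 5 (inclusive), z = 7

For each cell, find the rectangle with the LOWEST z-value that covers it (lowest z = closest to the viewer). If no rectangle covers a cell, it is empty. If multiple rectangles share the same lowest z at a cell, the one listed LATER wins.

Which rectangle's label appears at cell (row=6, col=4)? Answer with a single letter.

Check cell (6,4):
  A: rows 6-8 cols 4-5 z=6 -> covers; best now A (z=6)
  B: rows 3-6 cols 2-5 z=5 -> covers; best now B (z=5)
  C: rows 5-7 cols 4-6 z=2 -> covers; best now C (z=2)
  D: rows 5-6 cols 1-6 z=4 -> covers; best now C (z=2)
  E: rows 0-1 cols 4-5 -> outside (row miss)
Winner: C at z=2

Answer: C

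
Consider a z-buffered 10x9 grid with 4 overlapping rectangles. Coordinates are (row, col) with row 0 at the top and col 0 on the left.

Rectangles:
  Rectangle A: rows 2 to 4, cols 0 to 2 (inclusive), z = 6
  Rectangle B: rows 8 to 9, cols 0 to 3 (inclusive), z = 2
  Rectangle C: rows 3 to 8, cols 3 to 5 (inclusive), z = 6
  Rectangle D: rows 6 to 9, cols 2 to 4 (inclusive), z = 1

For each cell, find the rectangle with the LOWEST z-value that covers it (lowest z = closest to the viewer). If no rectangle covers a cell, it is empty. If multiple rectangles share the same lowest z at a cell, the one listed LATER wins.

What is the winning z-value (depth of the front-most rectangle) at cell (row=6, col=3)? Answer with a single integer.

Check cell (6,3):
  A: rows 2-4 cols 0-2 -> outside (row miss)
  B: rows 8-9 cols 0-3 -> outside (row miss)
  C: rows 3-8 cols 3-5 z=6 -> covers; best now C (z=6)
  D: rows 6-9 cols 2-4 z=1 -> covers; best now D (z=1)
Winner: D at z=1

Answer: 1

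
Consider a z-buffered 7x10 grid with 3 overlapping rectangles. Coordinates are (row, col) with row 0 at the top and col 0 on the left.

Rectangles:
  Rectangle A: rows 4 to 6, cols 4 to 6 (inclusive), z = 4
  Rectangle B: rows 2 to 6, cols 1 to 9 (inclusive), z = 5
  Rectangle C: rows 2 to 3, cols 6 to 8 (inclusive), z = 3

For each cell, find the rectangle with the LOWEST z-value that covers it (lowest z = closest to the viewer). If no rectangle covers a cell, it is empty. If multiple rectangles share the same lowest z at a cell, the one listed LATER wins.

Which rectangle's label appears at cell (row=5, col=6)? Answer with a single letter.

Check cell (5,6):
  A: rows 4-6 cols 4-6 z=4 -> covers; best now A (z=4)
  B: rows 2-6 cols 1-9 z=5 -> covers; best now A (z=4)
  C: rows 2-3 cols 6-8 -> outside (row miss)
Winner: A at z=4

Answer: A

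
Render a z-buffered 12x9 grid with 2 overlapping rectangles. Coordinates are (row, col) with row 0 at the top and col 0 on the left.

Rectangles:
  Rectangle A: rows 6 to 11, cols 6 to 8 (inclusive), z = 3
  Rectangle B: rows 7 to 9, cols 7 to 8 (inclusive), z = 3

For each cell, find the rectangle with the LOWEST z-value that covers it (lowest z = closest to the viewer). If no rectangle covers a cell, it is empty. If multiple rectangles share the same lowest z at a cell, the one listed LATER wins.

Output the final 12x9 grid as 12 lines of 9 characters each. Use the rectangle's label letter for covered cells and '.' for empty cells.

.........
.........
.........
.........
.........
.........
......AAA
......ABB
......ABB
......ABB
......AAA
......AAA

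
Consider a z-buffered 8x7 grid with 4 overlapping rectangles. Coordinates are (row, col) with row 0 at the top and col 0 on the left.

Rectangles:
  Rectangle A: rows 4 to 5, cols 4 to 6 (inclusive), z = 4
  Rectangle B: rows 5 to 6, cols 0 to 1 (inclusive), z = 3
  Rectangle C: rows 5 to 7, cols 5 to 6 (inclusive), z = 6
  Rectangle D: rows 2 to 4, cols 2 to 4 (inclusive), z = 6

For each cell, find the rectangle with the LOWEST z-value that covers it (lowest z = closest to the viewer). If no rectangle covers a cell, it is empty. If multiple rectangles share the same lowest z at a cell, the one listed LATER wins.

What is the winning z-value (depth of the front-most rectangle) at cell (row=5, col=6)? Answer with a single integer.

Answer: 4

Derivation:
Check cell (5,6):
  A: rows 4-5 cols 4-6 z=4 -> covers; best now A (z=4)
  B: rows 5-6 cols 0-1 -> outside (col miss)
  C: rows 5-7 cols 5-6 z=6 -> covers; best now A (z=4)
  D: rows 2-4 cols 2-4 -> outside (row miss)
Winner: A at z=4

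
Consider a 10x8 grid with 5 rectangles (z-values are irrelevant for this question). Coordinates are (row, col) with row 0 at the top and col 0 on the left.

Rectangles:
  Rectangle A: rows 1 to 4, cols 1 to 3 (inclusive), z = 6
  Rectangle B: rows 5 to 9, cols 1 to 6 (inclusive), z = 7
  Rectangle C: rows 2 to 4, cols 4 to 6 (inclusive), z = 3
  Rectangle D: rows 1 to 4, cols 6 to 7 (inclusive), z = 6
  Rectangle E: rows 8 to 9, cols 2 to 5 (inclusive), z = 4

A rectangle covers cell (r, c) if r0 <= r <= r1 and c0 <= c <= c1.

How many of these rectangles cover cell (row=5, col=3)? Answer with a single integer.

Check cell (5,3):
  A: rows 1-4 cols 1-3 -> outside (row miss)
  B: rows 5-9 cols 1-6 -> covers
  C: rows 2-4 cols 4-6 -> outside (row miss)
  D: rows 1-4 cols 6-7 -> outside (row miss)
  E: rows 8-9 cols 2-5 -> outside (row miss)
Count covering = 1

Answer: 1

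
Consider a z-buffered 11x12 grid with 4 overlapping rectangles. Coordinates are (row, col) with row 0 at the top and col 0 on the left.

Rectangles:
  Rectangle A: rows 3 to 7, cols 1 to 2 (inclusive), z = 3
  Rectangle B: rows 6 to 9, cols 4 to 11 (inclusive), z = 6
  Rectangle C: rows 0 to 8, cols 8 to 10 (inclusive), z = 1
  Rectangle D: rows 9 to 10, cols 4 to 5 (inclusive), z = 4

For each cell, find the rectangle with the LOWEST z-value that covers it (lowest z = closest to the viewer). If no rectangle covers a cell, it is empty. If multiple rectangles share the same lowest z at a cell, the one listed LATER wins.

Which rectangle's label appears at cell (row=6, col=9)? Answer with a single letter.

Answer: C

Derivation:
Check cell (6,9):
  A: rows 3-7 cols 1-2 -> outside (col miss)
  B: rows 6-9 cols 4-11 z=6 -> covers; best now B (z=6)
  C: rows 0-8 cols 8-10 z=1 -> covers; best now C (z=1)
  D: rows 9-10 cols 4-5 -> outside (row miss)
Winner: C at z=1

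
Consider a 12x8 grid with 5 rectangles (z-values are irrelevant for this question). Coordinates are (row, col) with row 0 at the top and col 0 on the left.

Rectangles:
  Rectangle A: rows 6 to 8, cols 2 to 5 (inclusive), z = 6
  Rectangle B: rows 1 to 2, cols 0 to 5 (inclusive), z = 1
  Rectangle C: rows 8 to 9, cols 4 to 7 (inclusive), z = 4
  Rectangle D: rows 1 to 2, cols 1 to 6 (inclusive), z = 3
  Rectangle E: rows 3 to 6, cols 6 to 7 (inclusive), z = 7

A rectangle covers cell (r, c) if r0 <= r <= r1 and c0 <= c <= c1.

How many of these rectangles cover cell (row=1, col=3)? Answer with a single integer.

Check cell (1,3):
  A: rows 6-8 cols 2-5 -> outside (row miss)
  B: rows 1-2 cols 0-5 -> covers
  C: rows 8-9 cols 4-7 -> outside (row miss)
  D: rows 1-2 cols 1-6 -> covers
  E: rows 3-6 cols 6-7 -> outside (row miss)
Count covering = 2

Answer: 2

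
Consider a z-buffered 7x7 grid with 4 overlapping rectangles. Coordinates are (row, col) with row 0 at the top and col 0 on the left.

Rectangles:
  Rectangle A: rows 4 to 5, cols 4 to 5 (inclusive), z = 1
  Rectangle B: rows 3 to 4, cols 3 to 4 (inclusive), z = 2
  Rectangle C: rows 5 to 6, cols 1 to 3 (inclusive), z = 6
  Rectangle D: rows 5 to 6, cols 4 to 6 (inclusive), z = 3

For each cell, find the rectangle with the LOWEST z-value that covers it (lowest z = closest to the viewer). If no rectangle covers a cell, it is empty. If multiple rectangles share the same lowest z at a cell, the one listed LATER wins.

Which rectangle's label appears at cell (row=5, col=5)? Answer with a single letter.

Answer: A

Derivation:
Check cell (5,5):
  A: rows 4-5 cols 4-5 z=1 -> covers; best now A (z=1)
  B: rows 3-4 cols 3-4 -> outside (row miss)
  C: rows 5-6 cols 1-3 -> outside (col miss)
  D: rows 5-6 cols 4-6 z=3 -> covers; best now A (z=1)
Winner: A at z=1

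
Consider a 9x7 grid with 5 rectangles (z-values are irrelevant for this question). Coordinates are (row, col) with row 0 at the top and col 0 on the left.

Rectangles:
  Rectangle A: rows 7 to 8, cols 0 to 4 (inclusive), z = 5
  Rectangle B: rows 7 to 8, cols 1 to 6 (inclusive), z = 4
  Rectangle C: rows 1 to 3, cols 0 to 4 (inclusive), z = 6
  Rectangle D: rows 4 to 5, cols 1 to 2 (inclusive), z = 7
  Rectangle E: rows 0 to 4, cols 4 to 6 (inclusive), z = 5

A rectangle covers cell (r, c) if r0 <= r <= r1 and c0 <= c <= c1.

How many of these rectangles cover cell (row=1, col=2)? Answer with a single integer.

Answer: 1

Derivation:
Check cell (1,2):
  A: rows 7-8 cols 0-4 -> outside (row miss)
  B: rows 7-8 cols 1-6 -> outside (row miss)
  C: rows 1-3 cols 0-4 -> covers
  D: rows 4-5 cols 1-2 -> outside (row miss)
  E: rows 0-4 cols 4-6 -> outside (col miss)
Count covering = 1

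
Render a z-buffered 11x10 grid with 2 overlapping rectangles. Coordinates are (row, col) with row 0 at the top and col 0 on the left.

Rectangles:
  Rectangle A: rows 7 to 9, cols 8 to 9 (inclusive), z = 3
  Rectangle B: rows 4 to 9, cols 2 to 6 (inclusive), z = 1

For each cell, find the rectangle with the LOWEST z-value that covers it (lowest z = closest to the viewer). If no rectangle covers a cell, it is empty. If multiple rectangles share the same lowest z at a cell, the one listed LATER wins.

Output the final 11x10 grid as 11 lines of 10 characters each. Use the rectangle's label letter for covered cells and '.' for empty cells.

..........
..........
..........
..........
..BBBBB...
..BBBBB...
..BBBBB...
..BBBBB.AA
..BBBBB.AA
..BBBBB.AA
..........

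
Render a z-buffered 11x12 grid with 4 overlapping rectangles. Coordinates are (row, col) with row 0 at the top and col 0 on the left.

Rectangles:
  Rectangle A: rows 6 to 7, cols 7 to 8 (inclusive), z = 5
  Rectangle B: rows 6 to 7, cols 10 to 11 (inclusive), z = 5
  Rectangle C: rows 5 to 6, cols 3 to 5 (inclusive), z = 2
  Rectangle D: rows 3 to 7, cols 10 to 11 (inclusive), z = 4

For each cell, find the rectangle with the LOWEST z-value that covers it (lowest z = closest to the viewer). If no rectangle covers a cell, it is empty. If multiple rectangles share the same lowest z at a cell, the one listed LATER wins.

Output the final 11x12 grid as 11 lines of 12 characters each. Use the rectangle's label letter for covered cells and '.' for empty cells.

............
............
............
..........DD
..........DD
...CCC....DD
...CCC.AA.DD
.......AA.DD
............
............
............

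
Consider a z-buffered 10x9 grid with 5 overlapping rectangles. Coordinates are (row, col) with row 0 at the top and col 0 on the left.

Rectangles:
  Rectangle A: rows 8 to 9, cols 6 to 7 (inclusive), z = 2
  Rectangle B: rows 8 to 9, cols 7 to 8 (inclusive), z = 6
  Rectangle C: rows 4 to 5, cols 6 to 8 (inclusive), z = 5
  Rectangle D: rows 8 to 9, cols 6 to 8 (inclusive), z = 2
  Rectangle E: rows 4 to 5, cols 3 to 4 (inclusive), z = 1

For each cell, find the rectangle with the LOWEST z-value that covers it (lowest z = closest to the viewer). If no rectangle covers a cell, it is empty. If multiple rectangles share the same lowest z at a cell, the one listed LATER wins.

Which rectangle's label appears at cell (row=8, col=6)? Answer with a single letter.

Check cell (8,6):
  A: rows 8-9 cols 6-7 z=2 -> covers; best now A (z=2)
  B: rows 8-9 cols 7-8 -> outside (col miss)
  C: rows 4-5 cols 6-8 -> outside (row miss)
  D: rows 8-9 cols 6-8 z=2 -> covers; best now D (z=2)
  E: rows 4-5 cols 3-4 -> outside (row miss)
Winner: D at z=2

Answer: D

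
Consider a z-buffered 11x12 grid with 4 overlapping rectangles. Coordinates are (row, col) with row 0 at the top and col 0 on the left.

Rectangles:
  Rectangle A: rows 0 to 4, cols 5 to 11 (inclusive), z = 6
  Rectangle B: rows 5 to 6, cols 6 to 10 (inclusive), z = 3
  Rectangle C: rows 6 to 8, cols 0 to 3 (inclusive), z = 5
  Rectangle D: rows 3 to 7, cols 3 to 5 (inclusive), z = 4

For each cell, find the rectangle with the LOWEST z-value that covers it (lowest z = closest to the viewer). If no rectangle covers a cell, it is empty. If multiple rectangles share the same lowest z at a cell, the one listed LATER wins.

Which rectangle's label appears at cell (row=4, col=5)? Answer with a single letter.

Answer: D

Derivation:
Check cell (4,5):
  A: rows 0-4 cols 5-11 z=6 -> covers; best now A (z=6)
  B: rows 5-6 cols 6-10 -> outside (row miss)
  C: rows 6-8 cols 0-3 -> outside (row miss)
  D: rows 3-7 cols 3-5 z=4 -> covers; best now D (z=4)
Winner: D at z=4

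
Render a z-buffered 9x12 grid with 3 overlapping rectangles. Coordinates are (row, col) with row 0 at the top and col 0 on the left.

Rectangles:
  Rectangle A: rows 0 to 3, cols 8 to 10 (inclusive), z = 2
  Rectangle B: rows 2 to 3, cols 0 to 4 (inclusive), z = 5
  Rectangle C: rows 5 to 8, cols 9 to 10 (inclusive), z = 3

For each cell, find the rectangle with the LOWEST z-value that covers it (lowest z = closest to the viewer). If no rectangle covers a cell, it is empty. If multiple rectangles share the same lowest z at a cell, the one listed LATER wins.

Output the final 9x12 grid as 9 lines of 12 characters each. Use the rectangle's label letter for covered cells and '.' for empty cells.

........AAA.
........AAA.
BBBBB...AAA.
BBBBB...AAA.
............
.........CC.
.........CC.
.........CC.
.........CC.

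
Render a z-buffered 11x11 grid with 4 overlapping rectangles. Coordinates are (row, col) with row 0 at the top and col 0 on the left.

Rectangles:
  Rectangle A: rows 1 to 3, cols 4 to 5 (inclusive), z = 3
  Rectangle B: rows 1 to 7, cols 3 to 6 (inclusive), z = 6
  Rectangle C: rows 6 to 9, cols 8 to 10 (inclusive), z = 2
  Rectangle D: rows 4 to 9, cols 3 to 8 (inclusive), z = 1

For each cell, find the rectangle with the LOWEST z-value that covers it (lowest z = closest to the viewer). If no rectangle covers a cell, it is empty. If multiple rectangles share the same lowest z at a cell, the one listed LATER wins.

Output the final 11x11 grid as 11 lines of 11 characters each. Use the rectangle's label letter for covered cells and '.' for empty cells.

...........
...BAAB....
...BAAB....
...BAAB....
...DDDDDD..
...DDDDDD..
...DDDDDDCC
...DDDDDDCC
...DDDDDDCC
...DDDDDDCC
...........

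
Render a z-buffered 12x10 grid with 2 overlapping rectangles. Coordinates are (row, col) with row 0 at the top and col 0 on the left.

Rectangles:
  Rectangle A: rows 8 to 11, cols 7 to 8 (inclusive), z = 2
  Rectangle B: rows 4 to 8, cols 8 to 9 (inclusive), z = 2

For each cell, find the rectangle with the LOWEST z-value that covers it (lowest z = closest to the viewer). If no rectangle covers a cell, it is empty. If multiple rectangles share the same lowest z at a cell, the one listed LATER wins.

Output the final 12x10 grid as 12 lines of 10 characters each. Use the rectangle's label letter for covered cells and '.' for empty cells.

..........
..........
..........
..........
........BB
........BB
........BB
........BB
.......ABB
.......AA.
.......AA.
.......AA.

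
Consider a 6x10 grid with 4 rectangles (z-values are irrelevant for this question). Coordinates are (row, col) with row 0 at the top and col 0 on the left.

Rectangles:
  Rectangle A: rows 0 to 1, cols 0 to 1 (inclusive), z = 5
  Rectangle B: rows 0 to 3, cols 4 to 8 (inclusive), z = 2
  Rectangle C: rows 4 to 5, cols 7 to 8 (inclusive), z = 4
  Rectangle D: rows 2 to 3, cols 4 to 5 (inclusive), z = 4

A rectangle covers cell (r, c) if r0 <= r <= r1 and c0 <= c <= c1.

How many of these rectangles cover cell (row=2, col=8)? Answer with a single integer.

Answer: 1

Derivation:
Check cell (2,8):
  A: rows 0-1 cols 0-1 -> outside (row miss)
  B: rows 0-3 cols 4-8 -> covers
  C: rows 4-5 cols 7-8 -> outside (row miss)
  D: rows 2-3 cols 4-5 -> outside (col miss)
Count covering = 1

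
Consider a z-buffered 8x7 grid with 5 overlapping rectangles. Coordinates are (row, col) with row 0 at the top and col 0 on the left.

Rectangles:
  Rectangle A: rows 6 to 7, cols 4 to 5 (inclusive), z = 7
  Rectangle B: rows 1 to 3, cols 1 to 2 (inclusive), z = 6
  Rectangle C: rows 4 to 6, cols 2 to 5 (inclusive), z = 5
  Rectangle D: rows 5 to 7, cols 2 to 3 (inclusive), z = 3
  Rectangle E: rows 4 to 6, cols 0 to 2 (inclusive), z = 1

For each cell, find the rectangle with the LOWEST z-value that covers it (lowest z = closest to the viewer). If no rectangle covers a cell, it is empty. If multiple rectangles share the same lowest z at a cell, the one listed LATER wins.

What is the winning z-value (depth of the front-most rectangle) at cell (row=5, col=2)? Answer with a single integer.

Check cell (5,2):
  A: rows 6-7 cols 4-5 -> outside (row miss)
  B: rows 1-3 cols 1-2 -> outside (row miss)
  C: rows 4-6 cols 2-5 z=5 -> covers; best now C (z=5)
  D: rows 5-7 cols 2-3 z=3 -> covers; best now D (z=3)
  E: rows 4-6 cols 0-2 z=1 -> covers; best now E (z=1)
Winner: E at z=1

Answer: 1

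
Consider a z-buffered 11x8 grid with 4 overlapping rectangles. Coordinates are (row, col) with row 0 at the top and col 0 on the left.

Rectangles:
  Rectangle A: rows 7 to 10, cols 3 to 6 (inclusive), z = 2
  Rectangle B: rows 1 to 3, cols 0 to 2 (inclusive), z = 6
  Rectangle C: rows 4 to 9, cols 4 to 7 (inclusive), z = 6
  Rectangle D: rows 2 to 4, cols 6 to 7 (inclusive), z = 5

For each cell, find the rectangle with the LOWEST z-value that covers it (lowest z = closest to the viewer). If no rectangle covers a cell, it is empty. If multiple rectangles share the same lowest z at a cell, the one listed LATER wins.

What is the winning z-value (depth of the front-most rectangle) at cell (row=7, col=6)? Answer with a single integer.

Answer: 2

Derivation:
Check cell (7,6):
  A: rows 7-10 cols 3-6 z=2 -> covers; best now A (z=2)
  B: rows 1-3 cols 0-2 -> outside (row miss)
  C: rows 4-9 cols 4-7 z=6 -> covers; best now A (z=2)
  D: rows 2-4 cols 6-7 -> outside (row miss)
Winner: A at z=2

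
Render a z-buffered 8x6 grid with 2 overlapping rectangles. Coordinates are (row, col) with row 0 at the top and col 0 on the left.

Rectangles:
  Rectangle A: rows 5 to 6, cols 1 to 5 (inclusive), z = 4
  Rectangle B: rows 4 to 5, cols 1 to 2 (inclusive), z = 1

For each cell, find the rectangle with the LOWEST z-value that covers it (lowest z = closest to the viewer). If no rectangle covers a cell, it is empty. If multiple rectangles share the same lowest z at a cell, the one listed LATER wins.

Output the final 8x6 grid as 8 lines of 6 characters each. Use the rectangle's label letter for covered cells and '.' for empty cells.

......
......
......
......
.BB...
.BBAAA
.AAAAA
......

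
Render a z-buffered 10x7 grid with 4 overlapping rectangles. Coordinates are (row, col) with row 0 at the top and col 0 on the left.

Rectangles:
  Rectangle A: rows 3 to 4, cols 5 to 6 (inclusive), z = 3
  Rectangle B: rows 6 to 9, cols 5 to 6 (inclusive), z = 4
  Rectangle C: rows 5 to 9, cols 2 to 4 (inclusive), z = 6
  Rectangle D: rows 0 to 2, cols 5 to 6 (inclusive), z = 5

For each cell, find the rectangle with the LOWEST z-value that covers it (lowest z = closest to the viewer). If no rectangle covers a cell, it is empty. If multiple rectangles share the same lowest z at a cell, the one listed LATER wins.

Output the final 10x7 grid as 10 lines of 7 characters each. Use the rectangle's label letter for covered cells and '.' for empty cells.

.....DD
.....DD
.....DD
.....AA
.....AA
..CCC..
..CCCBB
..CCCBB
..CCCBB
..CCCBB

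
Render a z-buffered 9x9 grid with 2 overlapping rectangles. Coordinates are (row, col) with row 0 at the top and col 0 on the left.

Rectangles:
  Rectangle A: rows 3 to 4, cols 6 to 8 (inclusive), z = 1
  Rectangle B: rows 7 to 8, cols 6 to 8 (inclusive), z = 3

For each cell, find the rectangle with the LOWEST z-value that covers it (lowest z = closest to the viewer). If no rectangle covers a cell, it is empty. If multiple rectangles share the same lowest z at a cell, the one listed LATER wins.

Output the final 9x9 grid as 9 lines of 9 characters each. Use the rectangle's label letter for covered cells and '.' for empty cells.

.........
.........
.........
......AAA
......AAA
.........
.........
......BBB
......BBB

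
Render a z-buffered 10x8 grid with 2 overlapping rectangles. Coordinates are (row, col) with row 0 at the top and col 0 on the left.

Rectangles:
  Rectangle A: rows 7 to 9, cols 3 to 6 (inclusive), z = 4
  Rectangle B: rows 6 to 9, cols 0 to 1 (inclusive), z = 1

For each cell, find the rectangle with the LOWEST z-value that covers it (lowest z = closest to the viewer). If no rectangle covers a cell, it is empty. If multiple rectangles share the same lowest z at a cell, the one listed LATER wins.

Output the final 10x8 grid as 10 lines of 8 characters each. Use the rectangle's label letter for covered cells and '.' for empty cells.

........
........
........
........
........
........
BB......
BB.AAAA.
BB.AAAA.
BB.AAAA.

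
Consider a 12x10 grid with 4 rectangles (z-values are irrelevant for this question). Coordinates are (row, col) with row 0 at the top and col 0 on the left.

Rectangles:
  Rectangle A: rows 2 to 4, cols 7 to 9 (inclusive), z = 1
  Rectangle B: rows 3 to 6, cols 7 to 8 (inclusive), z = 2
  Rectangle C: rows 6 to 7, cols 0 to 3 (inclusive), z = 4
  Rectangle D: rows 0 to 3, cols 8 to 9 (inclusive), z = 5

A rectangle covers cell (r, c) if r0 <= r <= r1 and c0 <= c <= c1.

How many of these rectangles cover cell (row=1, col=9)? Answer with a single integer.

Answer: 1

Derivation:
Check cell (1,9):
  A: rows 2-4 cols 7-9 -> outside (row miss)
  B: rows 3-6 cols 7-8 -> outside (row miss)
  C: rows 6-7 cols 0-3 -> outside (row miss)
  D: rows 0-3 cols 8-9 -> covers
Count covering = 1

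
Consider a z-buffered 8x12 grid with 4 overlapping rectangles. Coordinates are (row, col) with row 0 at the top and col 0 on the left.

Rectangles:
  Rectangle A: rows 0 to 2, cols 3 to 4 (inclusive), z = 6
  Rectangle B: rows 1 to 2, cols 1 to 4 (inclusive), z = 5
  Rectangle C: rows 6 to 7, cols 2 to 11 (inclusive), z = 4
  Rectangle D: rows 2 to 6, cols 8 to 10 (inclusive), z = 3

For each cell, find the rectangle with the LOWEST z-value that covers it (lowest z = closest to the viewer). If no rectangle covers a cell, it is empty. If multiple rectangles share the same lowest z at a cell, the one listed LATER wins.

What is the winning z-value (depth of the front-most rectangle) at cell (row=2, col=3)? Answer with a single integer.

Check cell (2,3):
  A: rows 0-2 cols 3-4 z=6 -> covers; best now A (z=6)
  B: rows 1-2 cols 1-4 z=5 -> covers; best now B (z=5)
  C: rows 6-7 cols 2-11 -> outside (row miss)
  D: rows 2-6 cols 8-10 -> outside (col miss)
Winner: B at z=5

Answer: 5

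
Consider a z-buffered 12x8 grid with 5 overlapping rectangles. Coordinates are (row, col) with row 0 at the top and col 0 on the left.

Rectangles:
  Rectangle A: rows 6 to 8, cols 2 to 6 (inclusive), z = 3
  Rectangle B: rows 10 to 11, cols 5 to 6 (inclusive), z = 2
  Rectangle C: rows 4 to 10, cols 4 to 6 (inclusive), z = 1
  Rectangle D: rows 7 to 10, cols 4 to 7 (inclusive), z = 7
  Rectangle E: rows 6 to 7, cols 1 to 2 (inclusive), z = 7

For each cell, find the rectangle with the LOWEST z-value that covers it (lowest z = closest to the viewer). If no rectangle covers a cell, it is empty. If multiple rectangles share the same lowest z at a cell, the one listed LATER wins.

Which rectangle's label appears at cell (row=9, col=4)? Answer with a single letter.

Answer: C

Derivation:
Check cell (9,4):
  A: rows 6-8 cols 2-6 -> outside (row miss)
  B: rows 10-11 cols 5-6 -> outside (row miss)
  C: rows 4-10 cols 4-6 z=1 -> covers; best now C (z=1)
  D: rows 7-10 cols 4-7 z=7 -> covers; best now C (z=1)
  E: rows 6-7 cols 1-2 -> outside (row miss)
Winner: C at z=1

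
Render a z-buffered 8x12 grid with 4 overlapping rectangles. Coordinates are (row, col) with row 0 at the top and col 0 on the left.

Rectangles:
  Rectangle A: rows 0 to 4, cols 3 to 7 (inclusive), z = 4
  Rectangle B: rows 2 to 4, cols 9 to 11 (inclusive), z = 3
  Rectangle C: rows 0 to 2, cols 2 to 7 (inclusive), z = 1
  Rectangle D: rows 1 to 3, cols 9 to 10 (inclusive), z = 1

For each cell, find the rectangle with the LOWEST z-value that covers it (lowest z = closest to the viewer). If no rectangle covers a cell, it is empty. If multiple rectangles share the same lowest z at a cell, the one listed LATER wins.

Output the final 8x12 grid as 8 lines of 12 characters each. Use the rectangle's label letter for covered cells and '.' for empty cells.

..CCCCCC....
..CCCCCC.DD.
..CCCCCC.DDB
...AAAAA.DDB
...AAAAA.BBB
............
............
............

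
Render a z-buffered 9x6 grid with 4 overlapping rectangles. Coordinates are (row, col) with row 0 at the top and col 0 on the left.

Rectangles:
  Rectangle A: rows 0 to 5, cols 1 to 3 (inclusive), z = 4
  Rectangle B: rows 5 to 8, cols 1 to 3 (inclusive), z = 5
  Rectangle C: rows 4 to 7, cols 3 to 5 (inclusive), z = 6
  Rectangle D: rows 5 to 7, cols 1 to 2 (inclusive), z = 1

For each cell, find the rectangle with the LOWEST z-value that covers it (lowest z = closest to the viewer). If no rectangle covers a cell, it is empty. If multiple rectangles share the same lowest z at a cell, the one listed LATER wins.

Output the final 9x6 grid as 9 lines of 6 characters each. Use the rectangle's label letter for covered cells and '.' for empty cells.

.AAA..
.AAA..
.AAA..
.AAA..
.AAACC
.DDACC
.DDBCC
.DDBCC
.BBB..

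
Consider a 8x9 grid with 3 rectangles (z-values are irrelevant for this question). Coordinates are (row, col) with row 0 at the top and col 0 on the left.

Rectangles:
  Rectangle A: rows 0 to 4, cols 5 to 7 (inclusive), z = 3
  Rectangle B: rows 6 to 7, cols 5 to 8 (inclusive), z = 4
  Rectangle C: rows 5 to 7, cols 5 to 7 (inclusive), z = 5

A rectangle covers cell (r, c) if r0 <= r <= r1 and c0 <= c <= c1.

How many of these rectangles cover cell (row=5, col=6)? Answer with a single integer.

Check cell (5,6):
  A: rows 0-4 cols 5-7 -> outside (row miss)
  B: rows 6-7 cols 5-8 -> outside (row miss)
  C: rows 5-7 cols 5-7 -> covers
Count covering = 1

Answer: 1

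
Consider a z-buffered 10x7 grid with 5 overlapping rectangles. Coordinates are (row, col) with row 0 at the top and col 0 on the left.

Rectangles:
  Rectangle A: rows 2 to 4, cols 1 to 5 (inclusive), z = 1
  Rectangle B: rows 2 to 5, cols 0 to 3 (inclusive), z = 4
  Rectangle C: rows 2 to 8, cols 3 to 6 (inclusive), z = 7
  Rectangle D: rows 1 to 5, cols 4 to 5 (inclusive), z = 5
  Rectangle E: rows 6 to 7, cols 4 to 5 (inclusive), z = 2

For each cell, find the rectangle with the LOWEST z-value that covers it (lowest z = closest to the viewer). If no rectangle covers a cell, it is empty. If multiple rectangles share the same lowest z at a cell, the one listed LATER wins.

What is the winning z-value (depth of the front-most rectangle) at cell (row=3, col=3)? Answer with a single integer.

Answer: 1

Derivation:
Check cell (3,3):
  A: rows 2-4 cols 1-5 z=1 -> covers; best now A (z=1)
  B: rows 2-5 cols 0-3 z=4 -> covers; best now A (z=1)
  C: rows 2-8 cols 3-6 z=7 -> covers; best now A (z=1)
  D: rows 1-5 cols 4-5 -> outside (col miss)
  E: rows 6-7 cols 4-5 -> outside (row miss)
Winner: A at z=1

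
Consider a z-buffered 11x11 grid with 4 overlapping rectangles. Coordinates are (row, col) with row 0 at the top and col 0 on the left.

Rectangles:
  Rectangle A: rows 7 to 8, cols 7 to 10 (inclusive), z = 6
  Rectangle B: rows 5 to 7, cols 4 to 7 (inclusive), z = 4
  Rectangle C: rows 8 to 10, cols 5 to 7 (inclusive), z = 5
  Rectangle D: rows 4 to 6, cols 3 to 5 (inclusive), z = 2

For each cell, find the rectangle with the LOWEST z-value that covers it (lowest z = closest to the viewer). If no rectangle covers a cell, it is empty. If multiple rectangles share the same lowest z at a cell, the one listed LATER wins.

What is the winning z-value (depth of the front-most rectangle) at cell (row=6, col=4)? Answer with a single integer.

Answer: 2

Derivation:
Check cell (6,4):
  A: rows 7-8 cols 7-10 -> outside (row miss)
  B: rows 5-7 cols 4-7 z=4 -> covers; best now B (z=4)
  C: rows 8-10 cols 5-7 -> outside (row miss)
  D: rows 4-6 cols 3-5 z=2 -> covers; best now D (z=2)
Winner: D at z=2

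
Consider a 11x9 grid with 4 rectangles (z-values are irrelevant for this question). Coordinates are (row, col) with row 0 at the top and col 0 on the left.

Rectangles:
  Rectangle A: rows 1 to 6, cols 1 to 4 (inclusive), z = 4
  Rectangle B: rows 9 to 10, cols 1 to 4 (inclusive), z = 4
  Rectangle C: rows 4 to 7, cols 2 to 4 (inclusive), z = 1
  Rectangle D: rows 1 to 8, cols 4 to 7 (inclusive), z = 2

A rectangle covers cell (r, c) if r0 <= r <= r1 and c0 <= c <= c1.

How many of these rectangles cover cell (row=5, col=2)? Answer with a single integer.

Check cell (5,2):
  A: rows 1-6 cols 1-4 -> covers
  B: rows 9-10 cols 1-4 -> outside (row miss)
  C: rows 4-7 cols 2-4 -> covers
  D: rows 1-8 cols 4-7 -> outside (col miss)
Count covering = 2

Answer: 2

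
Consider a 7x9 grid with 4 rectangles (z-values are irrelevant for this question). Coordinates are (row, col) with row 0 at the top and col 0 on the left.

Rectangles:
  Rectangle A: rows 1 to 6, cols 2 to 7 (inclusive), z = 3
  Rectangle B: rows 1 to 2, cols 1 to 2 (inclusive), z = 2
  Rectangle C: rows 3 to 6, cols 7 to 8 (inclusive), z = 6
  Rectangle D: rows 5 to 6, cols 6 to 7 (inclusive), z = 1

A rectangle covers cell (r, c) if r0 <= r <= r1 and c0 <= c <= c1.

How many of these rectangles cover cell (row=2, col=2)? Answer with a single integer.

Check cell (2,2):
  A: rows 1-6 cols 2-7 -> covers
  B: rows 1-2 cols 1-2 -> covers
  C: rows 3-6 cols 7-8 -> outside (row miss)
  D: rows 5-6 cols 6-7 -> outside (row miss)
Count covering = 2

Answer: 2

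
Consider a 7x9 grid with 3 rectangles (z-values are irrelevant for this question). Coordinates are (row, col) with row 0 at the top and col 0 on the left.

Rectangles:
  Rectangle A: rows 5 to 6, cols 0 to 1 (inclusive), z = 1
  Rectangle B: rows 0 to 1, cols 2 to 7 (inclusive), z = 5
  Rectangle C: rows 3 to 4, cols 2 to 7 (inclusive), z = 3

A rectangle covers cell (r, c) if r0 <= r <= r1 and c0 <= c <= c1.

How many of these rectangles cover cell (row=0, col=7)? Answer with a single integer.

Check cell (0,7):
  A: rows 5-6 cols 0-1 -> outside (row miss)
  B: rows 0-1 cols 2-7 -> covers
  C: rows 3-4 cols 2-7 -> outside (row miss)
Count covering = 1

Answer: 1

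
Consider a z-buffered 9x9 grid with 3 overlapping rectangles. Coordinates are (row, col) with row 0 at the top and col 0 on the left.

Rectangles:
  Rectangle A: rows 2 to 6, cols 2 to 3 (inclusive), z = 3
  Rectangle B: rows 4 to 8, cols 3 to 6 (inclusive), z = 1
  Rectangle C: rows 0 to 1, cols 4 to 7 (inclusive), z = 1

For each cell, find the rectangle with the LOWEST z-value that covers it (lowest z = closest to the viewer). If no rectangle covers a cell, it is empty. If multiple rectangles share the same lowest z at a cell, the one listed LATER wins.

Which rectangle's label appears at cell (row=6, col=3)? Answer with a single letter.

Answer: B

Derivation:
Check cell (6,3):
  A: rows 2-6 cols 2-3 z=3 -> covers; best now A (z=3)
  B: rows 4-8 cols 3-6 z=1 -> covers; best now B (z=1)
  C: rows 0-1 cols 4-7 -> outside (row miss)
Winner: B at z=1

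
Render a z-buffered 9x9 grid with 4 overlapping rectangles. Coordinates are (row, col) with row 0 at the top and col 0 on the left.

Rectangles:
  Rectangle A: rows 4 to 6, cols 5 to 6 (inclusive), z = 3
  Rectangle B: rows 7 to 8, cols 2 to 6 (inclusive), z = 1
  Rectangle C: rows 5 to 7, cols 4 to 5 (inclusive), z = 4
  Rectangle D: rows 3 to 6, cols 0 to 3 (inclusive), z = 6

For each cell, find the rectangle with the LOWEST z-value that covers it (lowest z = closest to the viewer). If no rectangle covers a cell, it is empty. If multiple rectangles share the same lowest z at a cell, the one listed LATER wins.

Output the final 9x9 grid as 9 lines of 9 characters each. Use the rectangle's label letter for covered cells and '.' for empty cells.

.........
.........
.........
DDDD.....
DDDD.AA..
DDDDCAA..
DDDDCAA..
..BBBBB..
..BBBBB..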